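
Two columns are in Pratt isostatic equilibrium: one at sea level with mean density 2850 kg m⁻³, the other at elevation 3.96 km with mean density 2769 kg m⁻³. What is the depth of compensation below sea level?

ρ_ref D = ρ (D + h) → D (ρ_ref − ρ) = ρ h.
D = ρ h/(ρ_ref − ρ) = 2769 × 3.96 km/(2850 − 2769) = 135 km.

135 km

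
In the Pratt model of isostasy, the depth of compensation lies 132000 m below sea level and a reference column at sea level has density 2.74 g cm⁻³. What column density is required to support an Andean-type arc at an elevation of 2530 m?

Pratt balance: ρ_ref D = ρ (D + h).
ρ = ρ_ref D/(D + h) = 2.74 × 132000 m/(132000 m + 2530 m) = 2.69 g cm⁻³.

2.69 g cm⁻³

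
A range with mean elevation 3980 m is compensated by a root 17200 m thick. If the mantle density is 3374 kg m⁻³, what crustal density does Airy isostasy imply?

2740 kg m⁻³

ρ_c h = (ρ_m − ρ_c) r → ρ_c (h + r) = ρ_m r → ρ_c = ρ_m r / (h + r).
ρ_c = 3374 × 17200 m / (3980 m + 17200 m) = 2740 kg m⁻³.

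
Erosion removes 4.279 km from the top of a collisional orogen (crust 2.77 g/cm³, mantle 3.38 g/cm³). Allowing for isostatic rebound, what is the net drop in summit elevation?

Rebound u = e ρ_c/ρ_m = 4.279 km × 2.77/3.38 = 3.507 km.
Net surface drop = e − u = 4.279 km − 3.507 km = e (ρ_m − ρ_c)/ρ_m = 0.772 km.

0.772 km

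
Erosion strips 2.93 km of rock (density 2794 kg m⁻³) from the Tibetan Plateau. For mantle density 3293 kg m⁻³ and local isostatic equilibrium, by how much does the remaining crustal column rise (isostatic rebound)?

Unloading: uplift u = e ρ_c/ρ_m = 2.93 km × 2794/3293 = 2.49 km.

2.49 km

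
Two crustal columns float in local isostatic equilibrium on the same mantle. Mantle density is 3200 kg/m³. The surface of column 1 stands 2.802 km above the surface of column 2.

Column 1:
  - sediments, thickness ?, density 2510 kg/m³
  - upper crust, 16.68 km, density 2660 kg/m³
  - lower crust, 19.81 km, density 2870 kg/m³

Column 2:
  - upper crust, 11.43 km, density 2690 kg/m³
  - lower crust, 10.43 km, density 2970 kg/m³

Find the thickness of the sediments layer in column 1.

Take the compensation level at the base of the deeper column (depth z_c below the surface of column 1) and equate Σ ρ_i t_i down to z_c; mantle fills any gap and the z_c terms cancel.
Column 1: x×2510 + 16.68×2660 + 19.81×2870 + (z_c − 36.49 − x)×3200
Column 2: 2.802×0 + 11.43×2690 + 10.43×2970 + (z_c − 2.802 − 21.86)×3200
The z_c×3200 term appears on both sides and cancels. Collect the known terms of each column as K = Σ(ρt)_known − 3200 × (depth of known layers): K_1 = 101223.5 − 3200×36.49 = −15544.5; K_2 = 61723.8 − 3200×(2.802 + 21.86) = −17194.6.
Balance: K_1 − x×(3200 − 2510) = K_2, so x = (K_1 − K_2)/(3200 − 2510) = 1650.1/690 = 2.39 km.

2.39 km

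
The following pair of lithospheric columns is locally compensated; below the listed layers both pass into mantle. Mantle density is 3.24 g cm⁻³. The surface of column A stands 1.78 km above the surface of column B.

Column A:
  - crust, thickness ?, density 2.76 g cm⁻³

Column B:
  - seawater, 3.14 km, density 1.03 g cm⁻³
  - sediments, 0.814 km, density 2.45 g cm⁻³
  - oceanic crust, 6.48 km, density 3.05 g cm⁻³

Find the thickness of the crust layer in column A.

Take the compensation level at the base of the deeper column (depth z_c below the surface of column A) and equate Σ ρ_i t_i down to z_c; mantle fills any gap and the z_c terms cancel.
Column A: x×2.76 + (z_c − 0 − x)×3.24
Column B: 1.78×0 + 3.14×1.03 + 0.814×2.45 + 6.48×3.05 + (z_c − 1.78 − 10.434)×3.24
The z_c×3.24 term appears on both sides and cancels. Collect the known terms of each column as K = Σ(ρt)_known − 3.24 × (depth of known layers): K_A = 0 − 3.24×0 = 0; K_B = 24.9925 − 3.24×(1.78 + 10.434) = −14.58086.
Balance: K_A − x×(3.24 − 2.76) = K_B, so x = (K_A − K_B)/(3.24 − 2.76) = 14.5809/0.48 = 30.4 km.

30.4 km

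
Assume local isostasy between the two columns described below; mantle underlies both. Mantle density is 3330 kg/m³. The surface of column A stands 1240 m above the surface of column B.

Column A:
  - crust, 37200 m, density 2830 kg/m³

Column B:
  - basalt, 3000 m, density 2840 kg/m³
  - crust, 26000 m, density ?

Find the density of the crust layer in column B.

2830 kg/m³

Take the compensation level at the base of the deeper column (depth z_c below the surface of column A) and equate Σ ρ_i t_i down to z_c; mantle fills any gap and the z_c terms cancel.
Column A: 37200×2830 + (z_c − 37200)×3330
Column B: 1240×0 + 3000×2840 + 26000×ρ + (z_c − 1240 − 29000)×3330
The z_c×3330 term appears on both sides and cancels. Collect the known terms of each column as K = Σ(ρt)_known − 3330 × (depth of known layers): K_A = 105276000 − 3330×37200 = −18600000; K_B = 8520000 − 3330×(1240 + 29000) = −92179200.
Balance: K_A = K_B + 26000×ρ, so ρ = (K_A − K_B)/26000 = 73579200/26000 = 2830 kg/m³.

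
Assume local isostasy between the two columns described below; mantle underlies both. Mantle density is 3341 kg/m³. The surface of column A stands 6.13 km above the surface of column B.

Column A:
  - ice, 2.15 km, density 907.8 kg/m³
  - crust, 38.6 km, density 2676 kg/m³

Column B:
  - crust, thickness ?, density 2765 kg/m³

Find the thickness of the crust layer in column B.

Take the compensation level at the base of the deeper column (depth z_c below the surface of column A) and equate Σ ρ_i t_i down to z_c; mantle fills any gap and the z_c terms cancel.
Column A: 2.15×907.8 + 38.6×2676 + (z_c − 40.75)×3341
Column B: 6.13×0 + x×2765 + (z_c − 6.13 − 0 − x)×3341
The z_c×3341 term appears on both sides and cancels. Collect the known terms of each column as K = Σ(ρt)_known − 3341 × (depth of known layers): K_A = 105245.37 − 3341×40.75 = −30900.38; K_B = 0 − 3341×(6.13 + 0) = −20480.33.
Balance: K_A = K_B − x×(3341 − 2765), so x = (K_B − K_A)/(3341 − 2765) = 10420.1/576 = 18.1 km.

18.1 km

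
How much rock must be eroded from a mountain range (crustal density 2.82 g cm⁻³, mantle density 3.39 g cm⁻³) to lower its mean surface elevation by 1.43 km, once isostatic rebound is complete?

Net drop Δ = e − u = e − e ρ_c/ρ_m = e (ρ_m − ρ_c)/ρ_m.
e = Δ ρ_m/(ρ_m − ρ_c) = 1.43 km × 3.39/0.57 = 8.5 km.

8.5 km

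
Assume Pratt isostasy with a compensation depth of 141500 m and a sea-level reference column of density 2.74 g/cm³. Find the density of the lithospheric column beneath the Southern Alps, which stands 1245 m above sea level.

Pratt balance: ρ_ref D = ρ (D + h).
ρ = ρ_ref D/(D + h) = 2.74 × 141500 m/(141500 m + 1245 m) = 2.72 g/cm³.

2.72 g/cm³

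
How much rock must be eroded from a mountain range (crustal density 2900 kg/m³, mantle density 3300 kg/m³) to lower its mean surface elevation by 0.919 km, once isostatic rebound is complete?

Net drop Δ = e − u = e − e ρ_c/ρ_m = e (ρ_m − ρ_c)/ρ_m.
e = Δ ρ_m/(ρ_m − ρ_c) = 0.919 km × 3300/400 = 7.58 km.

7.58 km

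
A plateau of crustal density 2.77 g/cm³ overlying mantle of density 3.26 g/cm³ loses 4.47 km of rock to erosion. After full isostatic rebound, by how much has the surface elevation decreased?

0.672 km

Rebound u = e ρ_c/ρ_m = 4.47 km × 2.77/3.26 = 3.798 km.
Net surface drop = e − u = 4.47 km − 3.798 km = e (ρ_m − ρ_c)/ρ_m = 0.672 km.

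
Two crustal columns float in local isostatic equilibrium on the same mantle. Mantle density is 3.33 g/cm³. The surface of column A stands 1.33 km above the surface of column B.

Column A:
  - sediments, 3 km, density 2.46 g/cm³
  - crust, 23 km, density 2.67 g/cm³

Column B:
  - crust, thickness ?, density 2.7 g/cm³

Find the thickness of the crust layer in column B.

21.2 km

Take the compensation level at the base of the deeper column (depth z_c below the surface of column A) and equate Σ ρ_i t_i down to z_c; mantle fills any gap and the z_c terms cancel.
Column A: 3×2.46 + 23×2.67 + (z_c − 26)×3.33
Column B: 1.33×0 + x×2.7 + (z_c − 1.33 − 0 − x)×3.33
The z_c×3.33 term appears on both sides and cancels. Collect the known terms of each column as K = Σ(ρt)_known − 3.33 × (depth of known layers): K_A = 68.79 − 3.33×26 = −17.79; K_B = 0 − 3.33×(1.33 + 0) = −4.4289.
Balance: K_A = K_B − x×(3.33 − 2.7), so x = (K_B − K_A)/(3.33 − 2.7) = 13.3611/0.63 = 21.2 km.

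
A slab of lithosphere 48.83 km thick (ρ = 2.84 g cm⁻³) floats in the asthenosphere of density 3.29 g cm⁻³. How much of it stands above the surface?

6.68 km

Floating equilibrium: submerged depth d = t ρ_obj/ρ_fluid = 48.83 km × 2.84/3.29 = 42.15 km.
Freeboard = t − d = 48.83 km − 42.15 km = 6.68 km.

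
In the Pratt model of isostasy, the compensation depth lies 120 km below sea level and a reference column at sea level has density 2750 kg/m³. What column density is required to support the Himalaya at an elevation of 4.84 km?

2640 kg/m³

Pratt balance: ρ_ref D = ρ (D + h).
ρ = ρ_ref D/(D + h) = 2750 × 120 km/(120 km + 4.84 km) = 2640 kg/m³.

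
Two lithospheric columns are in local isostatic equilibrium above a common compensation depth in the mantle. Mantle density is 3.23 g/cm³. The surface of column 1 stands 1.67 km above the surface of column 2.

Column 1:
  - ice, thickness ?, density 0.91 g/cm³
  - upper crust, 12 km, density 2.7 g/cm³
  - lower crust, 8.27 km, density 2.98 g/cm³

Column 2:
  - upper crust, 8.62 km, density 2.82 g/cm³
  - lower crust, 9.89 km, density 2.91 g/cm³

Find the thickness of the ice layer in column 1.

Take the compensation level at the base of the deeper column (depth z_c below the surface of column 1) and equate Σ ρ_i t_i down to z_c; mantle fills any gap and the z_c terms cancel.
Column 1: x×0.91 + 12×2.7 + 8.27×2.98 + (z_c − 20.27 − x)×3.23
Column 2: 1.67×0 + 8.62×2.82 + 9.89×2.91 + (z_c − 1.67 − 18.51)×3.23
The z_c×3.23 term appears on both sides and cancels. Collect the known terms of each column as K = Σ(ρt)_known − 3.23 × (depth of known layers): K_1 = 57.0446 − 3.23×20.27 = −8.4275; K_2 = 53.0883 − 3.23×(1.67 + 18.51) = −12.0931.
Balance: K_1 − x×(3.23 − 0.91) = K_2, so x = (K_1 − K_2)/(3.23 − 0.91) = 3.6656/2.32 = 1.58 km.

1.58 km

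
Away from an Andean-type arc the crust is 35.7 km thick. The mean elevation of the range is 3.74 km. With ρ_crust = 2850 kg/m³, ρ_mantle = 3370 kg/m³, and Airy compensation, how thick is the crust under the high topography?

59.9 km

Root depth r = h ρ_c / (ρ_m − ρ_c) = 3.74 km × 2850 / 520 = 20.5 km.
Total thickness = T + h + r = 35.7 km + 3.74 km + 20.5 km = 59.9 km.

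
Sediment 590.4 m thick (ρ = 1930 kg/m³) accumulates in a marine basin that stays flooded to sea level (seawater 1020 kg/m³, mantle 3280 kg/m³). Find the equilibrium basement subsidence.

238 m

Submarine loading: the sediment displaces seawater, and the subsidence is in turn flooded, so s (ρ_m − ρ_w) = t (ρ_sed − ρ_w).
s = 590.4 m × (1930 − 1020) / (3280 − 1020) = 238 m.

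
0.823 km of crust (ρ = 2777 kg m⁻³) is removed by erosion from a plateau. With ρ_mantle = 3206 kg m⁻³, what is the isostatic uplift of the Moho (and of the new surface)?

Unloading: uplift u = e ρ_c/ρ_m = 0.823 km × 2777/3206 = 0.713 km.

0.713 km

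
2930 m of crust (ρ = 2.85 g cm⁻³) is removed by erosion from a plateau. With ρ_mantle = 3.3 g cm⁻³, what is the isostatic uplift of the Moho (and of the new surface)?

2530 m

Unloading: uplift u = e ρ_c/ρ_m = 2930 m × 2.85/3.3 = 2530 m.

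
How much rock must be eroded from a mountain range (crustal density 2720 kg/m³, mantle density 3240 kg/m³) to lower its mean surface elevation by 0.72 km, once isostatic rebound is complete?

Net drop Δ = e − u = e − e ρ_c/ρ_m = e (ρ_m − ρ_c)/ρ_m.
e = Δ ρ_m/(ρ_m − ρ_c) = 0.72 km × 3240/520 = 4.49 km.

4.49 km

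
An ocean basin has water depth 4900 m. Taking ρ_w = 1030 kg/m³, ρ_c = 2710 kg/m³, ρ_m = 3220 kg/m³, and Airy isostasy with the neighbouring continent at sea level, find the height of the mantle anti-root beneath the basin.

16100 m

Isostatic balance requires: replacing crust with seawater at the top is compensated by replacing crust with mantle at the base: d (ρ_c − ρ_w) = a (ρ_m − ρ_c).
a = d (ρ_c − ρ_w)/(ρ_m − ρ_c) = 4900 m × 1680/510 = 16100 m.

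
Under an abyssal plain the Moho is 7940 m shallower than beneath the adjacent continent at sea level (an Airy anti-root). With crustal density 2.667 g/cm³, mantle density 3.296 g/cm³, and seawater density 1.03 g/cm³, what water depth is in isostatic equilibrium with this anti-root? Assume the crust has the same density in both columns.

Replacing a thickness d of crust by seawater at the top must be balanced by replacing crust with mantle at the base: d (ρ_c − ρ_w) = a (ρ_m − ρ_c).
d = a (ρ_m − ρ_c)/(ρ_c − ρ_w) = 7940 m × 0.629/1.637 = 3050 m.

3050 m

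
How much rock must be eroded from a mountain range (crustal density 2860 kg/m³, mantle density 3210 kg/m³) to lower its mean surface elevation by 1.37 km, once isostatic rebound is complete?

12.6 km

Net drop Δ = e − u = e − e ρ_c/ρ_m = e (ρ_m − ρ_c)/ρ_m.
e = Δ ρ_m/(ρ_m − ρ_c) = 1.37 km × 3210/350 = 12.6 km.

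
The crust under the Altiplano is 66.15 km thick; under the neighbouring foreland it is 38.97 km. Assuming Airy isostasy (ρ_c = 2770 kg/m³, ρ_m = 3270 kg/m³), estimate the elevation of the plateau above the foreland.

Excess crust Δ = 66.15 km − 38.97 km = 27.18 km, split between elevation h and root r with h + r = Δ.
Airy balance ρ_c h = (ρ_m − ρ_c) r gives r = h ρ_c/(ρ_m − ρ_c), so h (1 + ρ_c/(ρ_m − ρ_c)) = Δ, i.e. h = Δ (ρ_m − ρ_c)/ρ_m.
h = 27.18 km × 500/3270 = 4.16 km.

4.16 km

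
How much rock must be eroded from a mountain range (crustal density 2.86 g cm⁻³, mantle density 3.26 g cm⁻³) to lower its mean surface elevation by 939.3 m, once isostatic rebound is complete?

7660 m

Net drop Δ = e − u = e − e ρ_c/ρ_m = e (ρ_m − ρ_c)/ρ_m.
e = Δ ρ_m/(ρ_m − ρ_c) = 939.3 m × 3.26/0.4 = 7660 m.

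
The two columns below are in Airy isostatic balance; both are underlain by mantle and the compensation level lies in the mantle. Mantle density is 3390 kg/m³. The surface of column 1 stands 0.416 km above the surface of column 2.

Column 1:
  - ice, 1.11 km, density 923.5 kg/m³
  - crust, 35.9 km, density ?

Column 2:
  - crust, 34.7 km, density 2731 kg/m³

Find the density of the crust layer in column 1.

2790 kg/m³

Take the compensation level at the base of the deeper column (depth z_c below the surface of column 1) and equate Σ ρ_i t_i down to z_c; mantle fills any gap and the z_c terms cancel.
Column 1: 1.11×923.5 + 35.9×ρ + (z_c − 37.01)×3390
Column 2: 0.416×0 + 34.7×2731 + (z_c − 0.416 − 34.7)×3390
The z_c×3390 term appears on both sides and cancels. Collect the known terms of each column as K = Σ(ρt)_known − 3390 × (depth of known layers): K_1 = 1025.085 − 3390×37.01 = −124438.815; K_2 = 94765.7 − 3390×(0.416 + 34.7) = −24277.54.
Balance: K_1 + 35.9×ρ = K_2, so ρ = (K_2 − K_1)/35.9 = 100161/35.9 = 2790 kg/m³.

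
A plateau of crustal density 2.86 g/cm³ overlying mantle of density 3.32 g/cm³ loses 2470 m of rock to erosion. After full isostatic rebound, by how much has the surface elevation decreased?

Rebound u = e ρ_c/ρ_m = 2470 m × 2.86/3.32 = 2128 m.
Net surface drop = e − u = 2470 m − 2128 m = e (ρ_m − ρ_c)/ρ_m = 342 m.

342 m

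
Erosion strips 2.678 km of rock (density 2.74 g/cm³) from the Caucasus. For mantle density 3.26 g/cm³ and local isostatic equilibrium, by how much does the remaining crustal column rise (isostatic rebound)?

Unloading: uplift u = e ρ_c/ρ_m = 2.678 km × 2.74/3.26 = 2.25 km.

2.25 km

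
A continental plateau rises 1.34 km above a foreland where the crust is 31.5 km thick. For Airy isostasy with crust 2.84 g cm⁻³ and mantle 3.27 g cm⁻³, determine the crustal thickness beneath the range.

41.7 km

Root depth r = h ρ_c / (ρ_m − ρ_c) = 1.34 km × 2.84 / 0.43 = 8.85 km.
Total thickness = T + h + r = 31.5 km + 1.34 km + 8.85 km = 41.7 km.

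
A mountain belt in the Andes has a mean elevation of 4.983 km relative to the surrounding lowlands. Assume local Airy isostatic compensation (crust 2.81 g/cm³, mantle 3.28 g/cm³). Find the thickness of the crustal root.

29.8 km

Balancing pressure at the compensation depth: the weight of the topography is balanced by the buoyancy of the root, ρ_c h = (ρ_m − ρ_c) r.
r = h · ρ_c / (ρ_m − ρ_c) = 4.983 km × 2.81 / (3.28 − 2.81) = 29.8 km.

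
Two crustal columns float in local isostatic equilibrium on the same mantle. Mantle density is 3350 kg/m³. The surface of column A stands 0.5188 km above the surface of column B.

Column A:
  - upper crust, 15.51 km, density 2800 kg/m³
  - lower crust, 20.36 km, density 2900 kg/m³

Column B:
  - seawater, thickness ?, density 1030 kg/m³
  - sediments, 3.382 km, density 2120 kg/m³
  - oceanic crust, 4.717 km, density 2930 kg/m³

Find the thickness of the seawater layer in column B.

Take the compensation level at the base of the deeper column (depth z_c below the surface of column A) and equate Σ ρ_i t_i down to z_c; mantle fills any gap and the z_c terms cancel.
Column A: 15.51×2800 + 20.36×2900 + (z_c − 35.87)×3350
Column B: 0.5188×0 + x×1030 + 3.382×2120 + 4.717×2930 + (z_c − 0.5188 − 8.099 − x)×3350
The z_c×3350 term appears on both sides and cancels. Collect the known terms of each column as K = Σ(ρt)_known − 3350 × (depth of known layers): K_A = 102472 − 3350×35.87 = −17692.5; K_B = 20990.65 − 3350×(0.5188 + 8.099) = −7878.98.
Balance: K_A = K_B − x×(3350 − 1030), so x = (K_B − K_A)/(3350 − 1030) = 9813.52/2320 = 4.23 km.

4.23 km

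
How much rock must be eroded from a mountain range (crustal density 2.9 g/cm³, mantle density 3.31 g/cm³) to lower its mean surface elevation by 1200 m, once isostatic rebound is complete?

Net drop Δ = e − u = e − e ρ_c/ρ_m = e (ρ_m − ρ_c)/ρ_m.
e = Δ ρ_m/(ρ_m − ρ_c) = 1200 m × 3.31/0.41 = 9690 m.

9690 m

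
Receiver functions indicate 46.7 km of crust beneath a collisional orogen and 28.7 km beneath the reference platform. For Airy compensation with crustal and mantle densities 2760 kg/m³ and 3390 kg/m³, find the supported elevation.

3.35 km

Excess crust Δ = 46.7 km − 28.7 km = 18 km, split between elevation h and root r with h + r = Δ.
Airy balance ρ_c h = (ρ_m − ρ_c) r gives r = h ρ_c/(ρ_m − ρ_c), so h (1 + ρ_c/(ρ_m − ρ_c)) = Δ, i.e. h = Δ (ρ_m − ρ_c)/ρ_m.
h = 18 km × 630/3390 = 3.35 km.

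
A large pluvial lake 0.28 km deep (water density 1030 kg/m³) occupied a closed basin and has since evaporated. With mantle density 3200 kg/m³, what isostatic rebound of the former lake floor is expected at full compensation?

u = d ρ_w/ρ_m = 0.28 km × 1030/3200 = 0.0901 km.

0.0901 km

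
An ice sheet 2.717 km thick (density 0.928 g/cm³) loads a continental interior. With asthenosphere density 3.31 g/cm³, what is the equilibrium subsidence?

0.762 km

Balancing pressure at the compensation depth: the ice load ρ_ice t is balanced by mantle displaced below, ρ_m s.
s = t ρ_ice / ρ_m = 2.717 km × 0.928/3.31 = 0.762 km.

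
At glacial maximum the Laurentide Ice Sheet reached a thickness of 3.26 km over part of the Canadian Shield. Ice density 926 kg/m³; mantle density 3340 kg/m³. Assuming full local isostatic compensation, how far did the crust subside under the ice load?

In Airy isostatic equilibrium: the ice load ρ_ice t is balanced by mantle displaced below, ρ_m s.
s = t ρ_ice / ρ_m = 3.26 km × 926/3340 = 0.904 km.

0.904 km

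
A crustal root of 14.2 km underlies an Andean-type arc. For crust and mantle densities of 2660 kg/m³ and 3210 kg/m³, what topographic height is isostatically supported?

Isostatic balance requires: ρ_c h = (ρ_m − ρ_c) r.
h = r (ρ_m − ρ_c) / ρ_c = 14.2 km × (3210 − 2660) / 2660 = 2.94 km.

2.94 km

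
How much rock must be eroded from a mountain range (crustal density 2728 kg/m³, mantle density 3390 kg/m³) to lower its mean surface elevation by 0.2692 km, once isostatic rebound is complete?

1.38 km

Net drop Δ = e − u = e − e ρ_c/ρ_m = e (ρ_m − ρ_c)/ρ_m.
e = Δ ρ_m/(ρ_m − ρ_c) = 0.2692 km × 3390/662 = 1.38 km.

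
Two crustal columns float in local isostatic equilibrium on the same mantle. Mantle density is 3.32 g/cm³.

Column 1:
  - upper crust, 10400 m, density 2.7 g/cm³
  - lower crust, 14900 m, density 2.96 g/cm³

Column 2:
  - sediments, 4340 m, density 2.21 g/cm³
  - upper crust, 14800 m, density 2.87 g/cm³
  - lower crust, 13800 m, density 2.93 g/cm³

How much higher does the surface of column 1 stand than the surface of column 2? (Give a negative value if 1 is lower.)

For any compensation level in the mantle, the mantle terms cancel and isostasy reduces to e = (Σt_1 − Σt_2) − (Σ(ρt)_1 − Σ(ρt)_2) / ρ_m.
Σt_1 = 25300 m; Σt_2 = 32940 m; Σ(ρt)_1 = 72184; Σ(ρt)_2 = 92501.4 (in m·g/cm³).
e = (25300 − 32940) − (72184 − 92501.4) / 3.32 = −1520 m.

−1520 m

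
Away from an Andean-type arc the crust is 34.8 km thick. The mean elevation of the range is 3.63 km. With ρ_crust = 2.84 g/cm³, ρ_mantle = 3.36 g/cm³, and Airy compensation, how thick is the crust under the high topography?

58.3 km

Root depth r = h ρ_c / (ρ_m − ρ_c) = 3.63 km × 2.84 / 0.52 = 19.83 km.
Total thickness = T + h + r = 34.8 km + 3.63 km + 19.83 km = 58.3 km.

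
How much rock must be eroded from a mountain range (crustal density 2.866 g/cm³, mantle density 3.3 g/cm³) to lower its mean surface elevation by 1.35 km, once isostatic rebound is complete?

Net drop Δ = e − u = e − e ρ_c/ρ_m = e (ρ_m − ρ_c)/ρ_m.
e = Δ ρ_m/(ρ_m − ρ_c) = 1.35 km × 3.3/0.434 = 10.3 km.

10.3 km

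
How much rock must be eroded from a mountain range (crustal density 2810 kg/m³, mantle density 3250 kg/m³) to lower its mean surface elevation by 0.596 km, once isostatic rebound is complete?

4.4 km

Net drop Δ = e − u = e − e ρ_c/ρ_m = e (ρ_m − ρ_c)/ρ_m.
e = Δ ρ_m/(ρ_m − ρ_c) = 0.596 km × 3250/440 = 4.4 km.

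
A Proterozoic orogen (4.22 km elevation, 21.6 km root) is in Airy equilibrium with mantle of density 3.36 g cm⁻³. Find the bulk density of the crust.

ρ_c h = (ρ_m − ρ_c) r → ρ_c (h + r) = ρ_m r → ρ_c = ρ_m r / (h + r).
ρ_c = 3.36 × 21.6 km / (4.22 km + 21.6 km) = 2.81 g cm⁻³.

2.81 g cm⁻³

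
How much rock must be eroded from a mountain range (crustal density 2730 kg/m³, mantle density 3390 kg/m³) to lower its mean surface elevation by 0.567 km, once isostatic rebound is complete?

Net drop Δ = e − u = e − e ρ_c/ρ_m = e (ρ_m − ρ_c)/ρ_m.
e = Δ ρ_m/(ρ_m − ρ_c) = 0.567 km × 3390/660 = 2.91 km.

2.91 km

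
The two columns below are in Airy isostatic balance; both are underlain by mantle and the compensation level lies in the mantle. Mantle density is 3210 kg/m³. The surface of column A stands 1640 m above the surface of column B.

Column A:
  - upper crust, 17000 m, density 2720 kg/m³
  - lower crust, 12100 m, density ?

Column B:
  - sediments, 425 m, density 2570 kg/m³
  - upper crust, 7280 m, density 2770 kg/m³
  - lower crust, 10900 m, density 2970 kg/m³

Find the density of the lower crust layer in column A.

Take the compensation level at the base of the deeper column (depth z_c below the surface of column A) and equate Σ ρ_i t_i down to z_c; mantle fills any gap and the z_c terms cancel.
Column A: 17000×2720 + 12100×ρ + (z_c − 29100)×3210
Column B: 1640×0 + 425×2570 + 7280×2770 + 10900×2970 + (z_c − 1640 − 18605)×3210
The z_c×3210 term appears on both sides and cancels. Collect the known terms of each column as K = Σ(ρt)_known − 3210 × (depth of known layers): K_A = 46240000 − 3210×29100 = −47171000; K_B = 53630850 − 3210×(1640 + 18605) = −11355600.
Balance: K_A + 12100×ρ = K_B, so ρ = (K_B − K_A)/12100 = 35815400/12100 = 2960 kg/m³.

2960 kg/m³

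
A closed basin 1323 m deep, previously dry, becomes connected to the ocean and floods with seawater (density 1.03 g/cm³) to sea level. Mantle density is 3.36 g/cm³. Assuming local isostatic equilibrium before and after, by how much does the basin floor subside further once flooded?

After flooding the water column is d + s deep. Its weight must equal the weight of mantle displaced by the extra subsidence s: (d + s) ρ_w = s ρ_m.
s = d ρ_w / (ρ_m − ρ_w) = 1323 m × 1.03/(3.36 − 1.03) = 585 m.

585 m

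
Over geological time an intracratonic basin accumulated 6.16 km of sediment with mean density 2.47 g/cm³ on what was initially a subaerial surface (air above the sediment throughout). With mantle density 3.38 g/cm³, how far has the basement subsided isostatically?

4.5 km

Subaerial load: s = t ρ_sed / ρ_m = 6.16 km × 2.47/3.38 = 4.5 km.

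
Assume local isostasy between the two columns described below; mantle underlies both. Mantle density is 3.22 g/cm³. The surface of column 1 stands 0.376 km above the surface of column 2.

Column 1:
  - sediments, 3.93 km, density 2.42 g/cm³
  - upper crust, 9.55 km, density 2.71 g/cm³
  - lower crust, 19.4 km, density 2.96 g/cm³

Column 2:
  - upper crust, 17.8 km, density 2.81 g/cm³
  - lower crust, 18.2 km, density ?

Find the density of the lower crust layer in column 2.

2.97 g/cm³

Take the compensation level at the base of the deeper column (depth z_c below the surface of column 1) and equate Σ ρ_i t_i down to z_c; mantle fills any gap and the z_c terms cancel.
Column 1: 3.93×2.42 + 9.55×2.71 + 19.4×2.96 + (z_c − 32.88)×3.22
Column 2: 0.376×0 + 17.8×2.81 + 18.2×ρ + (z_c − 0.376 − 36)×3.22
The z_c×3.22 term appears on both sides and cancels. Collect the known terms of each column as K = Σ(ρt)_known − 3.22 × (depth of known layers): K_1 = 92.8151 − 3.22×32.88 = −13.0585; K_2 = 50.018 − 3.22×(0.376 + 36) = −67.11272.
Balance: K_1 = K_2 + 18.2×ρ, so ρ = (K_1 − K_2)/18.2 = 54.0542/18.2 = 2.97 g/cm³.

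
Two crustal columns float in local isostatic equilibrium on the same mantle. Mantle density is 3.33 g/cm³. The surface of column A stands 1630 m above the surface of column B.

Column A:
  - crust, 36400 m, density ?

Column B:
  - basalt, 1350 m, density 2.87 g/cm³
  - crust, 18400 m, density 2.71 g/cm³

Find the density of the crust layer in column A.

2.85 g/cm³

Take the compensation level at the base of the deeper column (depth z_c below the surface of column A) and equate Σ ρ_i t_i down to z_c; mantle fills any gap and the z_c terms cancel.
Column A: 36400×ρ + (z_c − 36400)×3.33
Column B: 1630×0 + 1350×2.87 + 18400×2.71 + (z_c − 1630 − 19750)×3.33
The z_c×3.33 term appears on both sides and cancels. Collect the known terms of each column as K = Σ(ρt)_known − 3.33 × (depth of known layers): K_A = 0 − 3.33×36400 = −121212; K_B = 53738.5 − 3.33×(1630 + 19750) = −17456.9.
Balance: K_A + 36400×ρ = K_B, so ρ = (K_B − K_A)/36400 = 103755/36400 = 2.85 g/cm³.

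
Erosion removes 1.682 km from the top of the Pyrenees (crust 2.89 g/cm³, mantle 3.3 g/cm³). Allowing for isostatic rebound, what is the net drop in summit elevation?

Rebound u = e ρ_c/ρ_m = 1.682 km × 2.89/3.3 = 1.473 km.
Net surface drop = e − u = 1.682 km − 1.473 km = e (ρ_m − ρ_c)/ρ_m = 0.209 km.

0.209 km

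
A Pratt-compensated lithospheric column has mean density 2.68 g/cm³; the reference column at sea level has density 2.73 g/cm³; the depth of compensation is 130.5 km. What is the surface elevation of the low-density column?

2.43 km

ρ_ref D = ρ (D + h) → h = D (ρ_ref − ρ)/ρ.
h = 130.5 km × (2.73 − 2.68)/2.68 = 2.43 km.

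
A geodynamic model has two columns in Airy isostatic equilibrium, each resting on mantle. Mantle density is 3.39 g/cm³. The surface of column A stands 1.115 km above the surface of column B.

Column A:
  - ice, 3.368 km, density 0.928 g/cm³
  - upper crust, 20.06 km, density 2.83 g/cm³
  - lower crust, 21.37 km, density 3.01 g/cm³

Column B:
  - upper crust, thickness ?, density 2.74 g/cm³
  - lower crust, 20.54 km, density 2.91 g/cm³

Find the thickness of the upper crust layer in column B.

Take the compensation level at the base of the deeper column (depth z_c below the surface of column A) and equate Σ ρ_i t_i down to z_c; mantle fills any gap and the z_c terms cancel.
Column A: 3.368×0.928 + 20.06×2.83 + 21.37×3.01 + (z_c − 44.798)×3.39
Column B: 1.115×0 + x×2.74 + 20.54×2.91 + (z_c − 1.115 − 20.54 − x)×3.39
The z_c×3.39 term appears on both sides and cancels. Collect the known terms of each column as K = Σ(ρt)_known − 3.39 × (depth of known layers): K_A = 124.219004 − 3.39×44.798 = −27.646216; K_B = 59.7714 − 3.39×(1.115 + 20.54) = −13.63905.
Balance: K_A = K_B − x×(3.39 − 2.74), so x = (K_B − K_A)/(3.39 − 2.74) = 14.0072/0.65 = 21.5 km.

21.5 km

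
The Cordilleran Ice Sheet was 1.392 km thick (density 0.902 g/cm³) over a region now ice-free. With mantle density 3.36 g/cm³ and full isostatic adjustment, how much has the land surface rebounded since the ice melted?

0.374 km

Removing the load lets mantle flow back in; uplift u satisfies ρ_ice t = ρ_m u.
u = t ρ_ice/ρ_m = 1.392 km × 0.902/3.36 = 0.374 km.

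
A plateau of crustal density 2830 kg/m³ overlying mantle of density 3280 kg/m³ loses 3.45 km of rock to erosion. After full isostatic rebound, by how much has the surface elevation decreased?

Rebound u = e ρ_c/ρ_m = 3.45 km × 2830/3280 = 2.977 km.
Net surface drop = e − u = 3.45 km − 2.977 km = e (ρ_m − ρ_c)/ρ_m = 0.473 km.

0.473 km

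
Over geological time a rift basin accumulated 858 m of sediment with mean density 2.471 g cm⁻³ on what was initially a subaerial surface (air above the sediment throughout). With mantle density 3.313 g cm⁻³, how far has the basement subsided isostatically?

Subaerial load: s = t ρ_sed / ρ_m = 858 m × 2.471/3.313 = 640 m.

640 m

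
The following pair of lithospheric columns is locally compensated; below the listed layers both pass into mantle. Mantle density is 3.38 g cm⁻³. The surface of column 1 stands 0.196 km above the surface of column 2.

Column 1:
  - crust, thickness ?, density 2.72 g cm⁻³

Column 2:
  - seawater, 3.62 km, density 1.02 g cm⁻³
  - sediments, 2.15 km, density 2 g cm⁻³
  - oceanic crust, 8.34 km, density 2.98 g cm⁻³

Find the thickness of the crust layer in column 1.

Take the compensation level at the base of the deeper column (depth z_c below the surface of column 1) and equate Σ ρ_i t_i down to z_c; mantle fills any gap and the z_c terms cancel.
Column 1: x×2.72 + (z_c − 0 − x)×3.38
Column 2: 0.196×0 + 3.62×1.02 + 2.15×2 + 8.34×2.98 + (z_c − 0.196 − 14.11)×3.38
The z_c×3.38 term appears on both sides and cancels. Collect the known terms of each column as K = Σ(ρt)_known − 3.38 × (depth of known layers): K_1 = 0 − 3.38×0 = 0; K_2 = 32.8456 − 3.38×(0.196 + 14.11) = −15.50868.
Balance: K_1 − x×(3.38 − 2.72) = K_2, so x = (K_1 − K_2)/(3.38 − 2.72) = 15.5087/0.66 = 23.5 km.

23.5 km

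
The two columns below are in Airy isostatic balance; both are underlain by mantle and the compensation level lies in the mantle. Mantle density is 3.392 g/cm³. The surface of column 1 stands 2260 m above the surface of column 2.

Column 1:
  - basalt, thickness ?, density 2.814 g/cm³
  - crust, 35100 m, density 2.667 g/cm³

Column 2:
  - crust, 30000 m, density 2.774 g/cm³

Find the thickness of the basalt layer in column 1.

Take the compensation level at the base of the deeper column (depth z_c below the surface of column 1) and equate Σ ρ_i t_i down to z_c; mantle fills any gap and the z_c terms cancel.
Column 1: x×2.814 + 35100×2.667 + (z_c − 35100 − x)×3.392
Column 2: 2260×0 + 30000×2.774 + (z_c − 2260 − 30000)×3.392
The z_c×3.392 term appears on both sides and cancels. Collect the known terms of each column as K = Σ(ρt)_known − 3.392 × (depth of known layers): K_1 = 93611.7 − 3.392×35100 = −25447.5; K_2 = 83220 − 3.392×(2260 + 30000) = −26205.92.
Balance: K_1 − x×(3.392 − 2.814) = K_2, so x = (K_1 − K_2)/(3.392 − 2.814) = 758.42/0.578 = 1310 m.

1310 m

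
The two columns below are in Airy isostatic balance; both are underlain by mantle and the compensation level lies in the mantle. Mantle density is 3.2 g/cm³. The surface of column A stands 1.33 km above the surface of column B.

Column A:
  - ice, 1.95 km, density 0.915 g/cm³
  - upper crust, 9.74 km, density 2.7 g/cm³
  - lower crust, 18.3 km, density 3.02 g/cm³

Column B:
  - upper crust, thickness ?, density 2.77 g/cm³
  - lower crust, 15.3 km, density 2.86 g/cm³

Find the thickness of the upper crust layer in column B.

Take the compensation level at the base of the deeper column (depth z_c below the surface of column A) and equate Σ ρ_i t_i down to z_c; mantle fills any gap and the z_c terms cancel.
Column A: 1.95×0.915 + 9.74×2.7 + 18.3×3.02 + (z_c − 29.99)×3.2
Column B: 1.33×0 + x×2.77 + 15.3×2.86 + (z_c − 1.33 − 15.3 − x)×3.2
The z_c×3.2 term appears on both sides and cancels. Collect the known terms of each column as K = Σ(ρt)_known − 3.2 × (depth of known layers): K_A = 83.34825 − 3.2×29.99 = −12.61975; K_B = 43.758 − 3.2×(1.33 + 15.3) = −9.458.
Balance: K_A = K_B − x×(3.2 − 2.77), so x = (K_B − K_A)/(3.2 − 2.77) = 3.16175/0.43 = 7.35 km.

7.35 km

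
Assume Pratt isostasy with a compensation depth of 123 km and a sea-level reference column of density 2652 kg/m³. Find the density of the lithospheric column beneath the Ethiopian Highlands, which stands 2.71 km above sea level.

2590 kg/m³

Pratt balance: ρ_ref D = ρ (D + h).
ρ = ρ_ref D/(D + h) = 2652 × 123 km/(123 km + 2.71 km) = 2590 kg/m³.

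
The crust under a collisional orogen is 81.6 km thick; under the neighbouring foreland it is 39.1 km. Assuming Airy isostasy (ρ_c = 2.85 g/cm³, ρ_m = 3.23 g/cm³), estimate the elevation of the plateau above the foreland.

Excess crust Δ = 81.6 km − 39.1 km = 42.5 km, split between elevation h and root r with h + r = Δ.
Airy balance ρ_c h = (ρ_m − ρ_c) r gives r = h ρ_c/(ρ_m − ρ_c), so h (1 + ρ_c/(ρ_m − ρ_c)) = Δ, i.e. h = Δ (ρ_m − ρ_c)/ρ_m.
h = 42.5 km × 0.38/3.23 = 5 km.

5 km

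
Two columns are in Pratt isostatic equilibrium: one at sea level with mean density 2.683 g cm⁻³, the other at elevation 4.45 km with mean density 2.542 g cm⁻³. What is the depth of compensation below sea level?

80.2 km

ρ_ref D = ρ (D + h) → D (ρ_ref − ρ) = ρ h.
D = ρ h/(ρ_ref − ρ) = 2.542 × 4.45 km/(2.683 − 2.542) = 80.2 km.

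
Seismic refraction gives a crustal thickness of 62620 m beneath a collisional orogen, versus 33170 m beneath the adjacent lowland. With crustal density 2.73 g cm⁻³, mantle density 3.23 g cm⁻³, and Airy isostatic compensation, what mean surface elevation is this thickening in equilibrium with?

Excess crust Δ = 62620 m − 33170 m = 29450 m, split between elevation h and root r with h + r = Δ.
Airy balance ρ_c h = (ρ_m − ρ_c) r gives r = h ρ_c/(ρ_m − ρ_c), so h (1 + ρ_c/(ρ_m − ρ_c)) = Δ, i.e. h = Δ (ρ_m − ρ_c)/ρ_m.
h = 29450 m × 0.5/3.23 = 4560 m.

4560 m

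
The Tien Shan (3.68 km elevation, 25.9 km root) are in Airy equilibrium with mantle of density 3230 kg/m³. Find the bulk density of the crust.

ρ_c h = (ρ_m − ρ_c) r → ρ_c (h + r) = ρ_m r → ρ_c = ρ_m r / (h + r).
ρ_c = 3230 × 25.9 km / (3.68 km + 25.9 km) = 2830 kg/m³.

2830 kg/m³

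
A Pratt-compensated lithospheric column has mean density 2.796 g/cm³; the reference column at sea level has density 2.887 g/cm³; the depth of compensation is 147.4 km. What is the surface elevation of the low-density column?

ρ_ref D = ρ (D + h) → h = D (ρ_ref − ρ)/ρ.
h = 147.4 km × (2.887 − 2.796)/2.796 = 4.8 km.

4.8 km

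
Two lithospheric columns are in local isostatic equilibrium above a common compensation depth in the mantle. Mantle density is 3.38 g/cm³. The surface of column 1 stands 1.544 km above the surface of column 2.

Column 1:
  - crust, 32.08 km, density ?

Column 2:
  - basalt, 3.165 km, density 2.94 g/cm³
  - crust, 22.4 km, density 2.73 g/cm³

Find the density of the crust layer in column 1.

Take the compensation level at the base of the deeper column (depth z_c below the surface of column 1) and equate Σ ρ_i t_i down to z_c; mantle fills any gap and the z_c terms cancel.
Column 1: 32.08×ρ + (z_c − 32.08)×3.38
Column 2: 1.544×0 + 3.165×2.94 + 22.4×2.73 + (z_c − 1.544 − 25.565)×3.38
The z_c×3.38 term appears on both sides and cancels. Collect the known terms of each column as K = Σ(ρt)_known − 3.38 × (depth of known layers): K_1 = 0 − 3.38×32.08 = −108.4304; K_2 = 70.4571 − 3.38×(1.544 + 25.565) = −21.17132.
Balance: K_1 + 32.08×ρ = K_2, so ρ = (K_2 − K_1)/32.08 = 87.2591/32.08 = 2.72 g/cm³.

2.72 g/cm³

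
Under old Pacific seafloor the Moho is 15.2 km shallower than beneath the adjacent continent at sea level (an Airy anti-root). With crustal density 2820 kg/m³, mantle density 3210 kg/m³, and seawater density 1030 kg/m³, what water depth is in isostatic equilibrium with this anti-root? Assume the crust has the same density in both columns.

Replacing a thickness d of crust by seawater at the top must be balanced by replacing crust with mantle at the base: d (ρ_c − ρ_w) = a (ρ_m − ρ_c).
d = a (ρ_m − ρ_c)/(ρ_c − ρ_w) = 15.2 km × 390/1790 = 3.31 km.

3.31 km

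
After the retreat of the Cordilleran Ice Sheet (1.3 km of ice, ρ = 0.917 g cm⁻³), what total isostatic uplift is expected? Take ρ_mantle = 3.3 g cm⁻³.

0.361 km

Removing the load lets mantle flow back in; uplift u satisfies ρ_ice t = ρ_m u.
u = t ρ_ice/ρ_m = 1.3 km × 0.917/3.3 = 0.361 km.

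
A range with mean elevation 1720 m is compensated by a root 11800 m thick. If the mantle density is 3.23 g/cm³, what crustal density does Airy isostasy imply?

2.82 g/cm³

ρ_c h = (ρ_m − ρ_c) r → ρ_c (h + r) = ρ_m r → ρ_c = ρ_m r / (h + r).
ρ_c = 3.23 × 11800 m / (1720 m + 11800 m) = 2.82 g/cm³.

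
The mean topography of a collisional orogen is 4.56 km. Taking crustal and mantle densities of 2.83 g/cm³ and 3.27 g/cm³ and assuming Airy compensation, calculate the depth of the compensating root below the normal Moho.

By Archimedes' principle applied to the lithosphere: the weight of the topography is balanced by the buoyancy of the root, ρ_c h = (ρ_m − ρ_c) r.
r = h · ρ_c / (ρ_m − ρ_c) = 4.56 km × 2.83 / (3.27 − 2.83) = 29.3 km.

29.3 km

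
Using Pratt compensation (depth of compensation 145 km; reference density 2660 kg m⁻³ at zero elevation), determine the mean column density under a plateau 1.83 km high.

2630 kg m⁻³

Pratt balance: ρ_ref D = ρ (D + h).
ρ = ρ_ref D/(D + h) = 2660 × 145 km/(145 km + 1.83 km) = 2630 kg m⁻³.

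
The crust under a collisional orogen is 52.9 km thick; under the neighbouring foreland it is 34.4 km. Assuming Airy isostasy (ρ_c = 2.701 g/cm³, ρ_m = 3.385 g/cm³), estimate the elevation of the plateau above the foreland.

Excess crust Δ = 52.9 km − 34.4 km = 18.5 km, split between elevation h and root r with h + r = Δ.
Airy balance ρ_c h = (ρ_m − ρ_c) r gives r = h ρ_c/(ρ_m − ρ_c), so h (1 + ρ_c/(ρ_m − ρ_c)) = Δ, i.e. h = Δ (ρ_m − ρ_c)/ρ_m.
h = 18.5 km × 0.684/3.385 = 3.74 km.

3.74 km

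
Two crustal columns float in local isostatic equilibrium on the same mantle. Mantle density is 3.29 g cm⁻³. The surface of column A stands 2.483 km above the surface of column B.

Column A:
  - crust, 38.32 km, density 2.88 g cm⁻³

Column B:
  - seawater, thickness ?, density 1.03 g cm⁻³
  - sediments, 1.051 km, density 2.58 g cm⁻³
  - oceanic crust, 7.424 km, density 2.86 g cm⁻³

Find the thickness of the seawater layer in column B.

Take the compensation level at the base of the deeper column (depth z_c below the surface of column A) and equate Σ ρ_i t_i down to z_c; mantle fills any gap and the z_c terms cancel.
Column A: 38.32×2.88 + (z_c − 38.32)×3.29
Column B: 2.483×0 + x×1.03 + 1.051×2.58 + 7.424×2.86 + (z_c − 2.483 − 8.475 − x)×3.29
The z_c×3.29 term appears on both sides and cancels. Collect the known terms of each column as K = Σ(ρt)_known − 3.29 × (depth of known layers): K_A = 110.3616 − 3.29×38.32 = −15.7112; K_B = 23.94422 − 3.29×(2.483 + 8.475) = −12.1076.
Balance: K_A = K_B − x×(3.29 − 1.03), so x = (K_B − K_A)/(3.29 − 1.03) = 3.6036/2.26 = 1.59 km.

1.59 km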